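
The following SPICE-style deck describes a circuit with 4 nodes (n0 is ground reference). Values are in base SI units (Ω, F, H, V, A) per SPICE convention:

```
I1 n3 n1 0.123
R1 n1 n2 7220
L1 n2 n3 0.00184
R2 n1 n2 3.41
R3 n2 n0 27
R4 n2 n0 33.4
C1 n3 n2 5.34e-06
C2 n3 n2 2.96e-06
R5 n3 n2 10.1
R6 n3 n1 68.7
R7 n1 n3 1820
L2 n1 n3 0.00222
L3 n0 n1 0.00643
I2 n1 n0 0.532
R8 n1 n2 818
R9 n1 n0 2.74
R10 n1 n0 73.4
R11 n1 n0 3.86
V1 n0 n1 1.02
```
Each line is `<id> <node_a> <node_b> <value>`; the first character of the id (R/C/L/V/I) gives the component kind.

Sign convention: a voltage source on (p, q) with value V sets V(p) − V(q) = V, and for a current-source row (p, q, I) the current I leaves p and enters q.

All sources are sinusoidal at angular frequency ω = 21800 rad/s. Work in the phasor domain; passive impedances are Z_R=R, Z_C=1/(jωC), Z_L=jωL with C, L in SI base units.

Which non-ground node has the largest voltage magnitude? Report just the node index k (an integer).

MNA unknowns: 3 node voltages V₁..V_3 plus 1 source current (V1)
I1: z[3]−=0.123, z[1]+=0.123
R1: Y=0.0001385+0.000j on G[1,2]
L1: Y=0.000-0.02493j on G[2,3]
R2: Y=0.2933+0.000j on G[1,2]
R3: Y=0.03704+0.000j on G[2,0]
R4: Y=0.02994+0.000j on G[2,0]
C1: Y=0.000+0.1164j on G[3,2]
C2: Y=0.000+0.06453j on G[3,2]
R5: Y=0.09901+0.000j on G[3,2]
R6: Y=0.01456+0.000j on G[3,1]
R7: Y=0.0005495+0.000j on G[1,3]
L2: Y=0.000-0.02066j on G[1,3]
L3: Y=0.000-0.007134j on G[0,1]
I2: z[1]−=0.532, z[0]+=0.532
R8: Y=0.001222+0.000j on G[1,2]
R9: Y=0.3650+0.000j on G[1,0]
R10: Y=0.01362+0.000j on G[1,0]
R11: Y=0.2591+0.000j on G[1,0]
V1: row V0−V1=1.02, i_V1 at 0,1
solve → V1=-1.020+0.000j, V2=-1.172-0.05316j, V3=-1.618+0.4548j
aux → i_V1=-0.1969+0.003716j

3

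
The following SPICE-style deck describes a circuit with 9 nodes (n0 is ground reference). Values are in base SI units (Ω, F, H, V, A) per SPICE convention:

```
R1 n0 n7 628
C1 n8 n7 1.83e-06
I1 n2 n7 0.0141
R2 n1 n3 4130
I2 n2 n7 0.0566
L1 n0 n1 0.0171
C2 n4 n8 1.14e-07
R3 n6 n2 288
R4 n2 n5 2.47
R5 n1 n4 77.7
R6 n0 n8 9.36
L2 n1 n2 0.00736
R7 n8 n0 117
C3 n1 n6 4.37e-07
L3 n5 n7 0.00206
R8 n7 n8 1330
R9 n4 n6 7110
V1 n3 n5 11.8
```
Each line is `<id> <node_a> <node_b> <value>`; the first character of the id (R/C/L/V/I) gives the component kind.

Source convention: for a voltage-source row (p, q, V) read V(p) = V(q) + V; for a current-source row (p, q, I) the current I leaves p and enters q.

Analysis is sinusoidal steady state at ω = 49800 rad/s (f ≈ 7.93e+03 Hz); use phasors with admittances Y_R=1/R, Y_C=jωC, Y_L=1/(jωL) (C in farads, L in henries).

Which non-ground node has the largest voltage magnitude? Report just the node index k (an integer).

MNA unknowns: 8 node voltages V₁..V_8 plus 1 source current (V1)
R1: Y=0.001592+0.000j on G[0,7]
C1: Y=0.000+0.09113j on G[8,7]
I1: z[2]−=0.0141, z[7]+=0.0141
R2: Y=0.0002421+0.000j on G[1,3]
I2: z[2]−=0.0566, z[7]+=0.0566
L1: Y=0.000-0.001174j on G[0,1]
C2: Y=0.000+0.005677j on G[4,8]
R3: Y=0.003472+0.000j on G[6,2]
R4: Y=0.4049+0.000j on G[2,5]
R5: Y=0.01287+0.000j on G[1,4]
R6: Y=0.1068+0.000j on G[0,8]
L2: Y=0.000-0.002728j on G[1,2]
R7: Y=0.008547+0.000j on G[8,0]
C3: Y=0.000+0.02176j on G[1,6]
L3: Y=0.000-0.009748j on G[5,7]
R8: Y=0.0007519+0.000j on G[7,8]
R9: Y=0.0001406+0.000j on G[4,6]
V1: row V3−V5=11.8, i_V1 at 3,5
solve → V1=-4.278-2.786j, V2=-2.090-7.319j, V3=9.878-7.369j, V4=-4.603-0.7716j, V5=-1.922-7.369j, V6=-4.913-3.239j, V7=0.2583-0.02724j, V8=0.02479-0.04316j
aux → i_V1=-0.003428+0.001110j

3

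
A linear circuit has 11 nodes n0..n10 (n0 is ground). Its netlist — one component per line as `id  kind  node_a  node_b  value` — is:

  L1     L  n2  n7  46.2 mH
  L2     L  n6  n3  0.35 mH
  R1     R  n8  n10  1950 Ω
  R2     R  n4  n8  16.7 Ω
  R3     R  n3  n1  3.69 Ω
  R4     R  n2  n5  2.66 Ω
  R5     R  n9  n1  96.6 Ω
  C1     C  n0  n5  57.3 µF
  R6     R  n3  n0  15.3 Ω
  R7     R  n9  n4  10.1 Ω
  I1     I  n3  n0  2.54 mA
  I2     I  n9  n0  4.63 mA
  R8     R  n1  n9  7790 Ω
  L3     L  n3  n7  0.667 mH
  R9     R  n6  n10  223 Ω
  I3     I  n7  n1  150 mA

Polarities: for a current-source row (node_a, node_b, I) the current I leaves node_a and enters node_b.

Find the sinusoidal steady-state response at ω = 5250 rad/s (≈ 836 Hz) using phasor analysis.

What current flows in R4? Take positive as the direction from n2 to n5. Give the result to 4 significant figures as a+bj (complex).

-0.002185+0.0002902j A

Apply KCL at each of the 10 non-ground nodes and solve the resulting linear system.
Node n1: branches {R3, R5, R8, I3} → V_1 = 0.4600-0.004441j
Node n2: branches {L1, R4} → V_2 = -0.004849+0.008037j
Node n3: branches {L2, R3, R6, I1, L3} → V_3 = -0.07626-0.004441j
Node n4: branches {R2, R7} → V_4 = 0.01388-0.004437j
Node n5: branches {R4, C1} → V_5 = 0.0009648+0.007265j
Node n6: branches {L2, R9} → V_6 = -0.07626-0.004365j
Node n7: branches {L1, L3, I3} → V_7 = -0.07525-0.5221j
Node n8: branches {R1, R2} → V_8 = 0.01319-0.004437j
Node n9: branches {R5, R7, I2, R8} → V_9 = 0.01429-0.004437j
Node n10: branches {R1, R9} → V_10 = -0.06708-0.004372j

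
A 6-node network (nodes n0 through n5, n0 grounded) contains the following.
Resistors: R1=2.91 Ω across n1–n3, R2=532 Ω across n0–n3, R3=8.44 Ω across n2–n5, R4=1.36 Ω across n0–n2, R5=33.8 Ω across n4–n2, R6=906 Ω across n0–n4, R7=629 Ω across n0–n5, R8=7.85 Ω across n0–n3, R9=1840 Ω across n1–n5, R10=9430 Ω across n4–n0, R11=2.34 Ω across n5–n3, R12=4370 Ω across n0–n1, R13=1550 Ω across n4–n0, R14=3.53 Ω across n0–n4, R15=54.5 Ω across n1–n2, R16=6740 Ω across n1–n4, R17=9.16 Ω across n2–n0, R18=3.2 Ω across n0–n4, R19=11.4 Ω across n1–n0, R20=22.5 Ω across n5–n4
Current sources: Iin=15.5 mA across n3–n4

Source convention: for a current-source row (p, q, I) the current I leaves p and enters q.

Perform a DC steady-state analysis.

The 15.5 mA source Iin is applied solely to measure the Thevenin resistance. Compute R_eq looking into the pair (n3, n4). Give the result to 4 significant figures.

R_eq = 4.319 Ω

MNA unknowns: 5 node voltages V₁..V_5
R1: Y=0.3436 on G[1,3]
R2: Y=0.001880 on G[0,3]
R3: Y=0.1185 on G[2,5]
R4: Y=0.7353 on G[0,2]
R5: Y=0.02959 on G[4,2]
R6: Y=0.001104 on G[0,4]
R7: Y=0.001590 on G[0,5]
R8: Y=0.1274 on G[0,3]
R9: Y=0.0005435 on G[1,5]
R10: Y=0.0001060 on G[4,0]
R11: Y=0.4274 on G[5,3]
R12: Y=0.0002288 on G[0,1]
R13: Y=0.0006452 on G[4,0]
R14: Y=0.2833 on G[0,4]
R15: Y=0.01835 on G[1,2]
R16: Y=0.0001484 on G[1,4]
R17: Y=0.1092 on G[2,0]
R18: Y=0.3125 on G[0,4]
R19: Y=0.08772 on G[1,0]
R20: Y=0.04444 on G[5,4]
Iin: z[3]−=0.0155, z[4]+=0.0155
solve → V1=-0.03542, V2=-0.003854, V3=-0.04620, V4=0.02074, V5=-0.03258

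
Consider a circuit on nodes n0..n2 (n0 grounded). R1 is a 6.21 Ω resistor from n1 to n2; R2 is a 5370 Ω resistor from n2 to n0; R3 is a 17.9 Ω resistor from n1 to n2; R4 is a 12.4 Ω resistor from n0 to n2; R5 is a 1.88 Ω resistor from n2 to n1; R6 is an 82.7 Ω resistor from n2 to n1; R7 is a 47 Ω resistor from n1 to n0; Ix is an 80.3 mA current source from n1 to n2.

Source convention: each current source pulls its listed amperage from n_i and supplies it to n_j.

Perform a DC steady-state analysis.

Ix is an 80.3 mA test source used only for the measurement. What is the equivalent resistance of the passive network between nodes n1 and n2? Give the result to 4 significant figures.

R_eq = 1.286 Ω

MNA unknowns: 2 node voltages V₁..V_2
R1: Y=0.1610 on G[1,2]
R2: Y=0.0001862 on G[2,0]
R3: Y=0.05587 on G[1,2]
R4: Y=0.08065 on G[0,2]
R5: Y=0.5319 on G[2,1]
R6: Y=0.01209 on G[2,1]
R7: Y=0.02128 on G[1,0]
Ix: z[1]−=0.0803, z[2]+=0.0803
solve → V1=-0.08173, V2=0.02151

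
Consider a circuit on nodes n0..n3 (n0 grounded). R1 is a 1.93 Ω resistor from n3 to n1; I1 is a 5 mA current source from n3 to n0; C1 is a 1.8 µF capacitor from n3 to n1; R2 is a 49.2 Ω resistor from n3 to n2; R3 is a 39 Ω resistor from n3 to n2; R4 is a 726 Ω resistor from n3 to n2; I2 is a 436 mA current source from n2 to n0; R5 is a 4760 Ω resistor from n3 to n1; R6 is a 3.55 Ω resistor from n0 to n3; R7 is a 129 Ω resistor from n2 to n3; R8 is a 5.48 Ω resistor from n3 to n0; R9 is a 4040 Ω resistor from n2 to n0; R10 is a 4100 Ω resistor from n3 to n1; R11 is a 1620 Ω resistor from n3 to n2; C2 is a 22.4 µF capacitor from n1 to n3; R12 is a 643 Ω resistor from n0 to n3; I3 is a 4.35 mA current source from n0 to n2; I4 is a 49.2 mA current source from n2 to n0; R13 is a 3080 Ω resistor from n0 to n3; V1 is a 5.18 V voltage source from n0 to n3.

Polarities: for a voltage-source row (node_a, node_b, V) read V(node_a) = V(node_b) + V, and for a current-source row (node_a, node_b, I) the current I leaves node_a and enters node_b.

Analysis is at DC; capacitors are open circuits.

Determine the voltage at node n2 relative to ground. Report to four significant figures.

-13.75 V

MNA unknowns: 3 node voltages V₁..V_3 plus 1 source current (V1)
R1: Y=0.5181 on G[3,1]
I1: z[3]−=0.005, z[0]+=0.005
C1: Y=0.000 on G[3,1]
R2: Y=0.02033 on G[3,2]
R3: Y=0.02564 on G[3,2]
R4: Y=0.001377 on G[3,2]
I2: z[2]−=0.436, z[0]+=0.436
R5: Y=0.0002101 on G[3,1]
R6: Y=0.2817 on G[0,3]
R7: Y=0.007752 on G[2,3]
R8: Y=0.1825 on G[3,0]
R9: Y=0.0002475 on G[2,0]
R10: Y=0.0002439 on G[3,1]
R11: Y=0.0006173 on G[3,2]
C2: Y=0.000 on G[1,3]
R12: Y=0.001555 on G[0,3]
I3: z[0]−=0.00435, z[2]+=0.00435
I4: z[2]−=0.0492, z[0]+=0.0492
R13: Y=0.0003247 on G[0,3]
V1: row V0−V3=5.18, i_V1 at 0,3
solve → V1=-5.180, V2=-13.75, V3=-5.180
aux → i_V1=-1.932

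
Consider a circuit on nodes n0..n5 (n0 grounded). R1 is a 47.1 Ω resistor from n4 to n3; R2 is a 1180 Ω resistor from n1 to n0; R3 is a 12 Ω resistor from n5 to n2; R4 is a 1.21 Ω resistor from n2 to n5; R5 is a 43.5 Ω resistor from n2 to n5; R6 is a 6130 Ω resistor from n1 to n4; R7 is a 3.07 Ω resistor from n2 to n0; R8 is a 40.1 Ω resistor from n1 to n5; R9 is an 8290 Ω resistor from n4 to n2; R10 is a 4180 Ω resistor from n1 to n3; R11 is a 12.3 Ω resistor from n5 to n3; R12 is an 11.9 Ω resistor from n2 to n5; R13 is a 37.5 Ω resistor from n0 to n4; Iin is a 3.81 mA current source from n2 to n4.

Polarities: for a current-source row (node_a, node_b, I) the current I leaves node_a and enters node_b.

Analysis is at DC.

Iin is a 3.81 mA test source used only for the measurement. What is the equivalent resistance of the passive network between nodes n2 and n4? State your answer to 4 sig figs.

R_eq = 24.10 Ω

MNA unknowns: 5 node voltages V₁..V_5
R1: Y=0.02123 on G[4,3]
R2: Y=0.0008475 on G[1,0]
R3: Y=0.08333 on G[5,2]
R4: Y=0.8264 on G[2,5]
R5: Y=0.02299 on G[2,5]
R6: Y=0.0001631 on G[1,4]
R7: Y=0.3257 on G[2,0]
R8: Y=0.02494 on G[1,5]
R9: Y=0.0001206 on G[4,2]
R10: Y=0.0002392 on G[1,3]
R11: Y=0.08130 on G[5,3]
R12: Y=0.08403 on G[2,5]
R13: Y=0.02667 on G[0,4]
Iin: z[2]−=0.00381, z[4]+=0.00381
solve → V1=-0.004514, V2=-0.006937, V3=0.01323, V4=0.08487, V5=-0.005423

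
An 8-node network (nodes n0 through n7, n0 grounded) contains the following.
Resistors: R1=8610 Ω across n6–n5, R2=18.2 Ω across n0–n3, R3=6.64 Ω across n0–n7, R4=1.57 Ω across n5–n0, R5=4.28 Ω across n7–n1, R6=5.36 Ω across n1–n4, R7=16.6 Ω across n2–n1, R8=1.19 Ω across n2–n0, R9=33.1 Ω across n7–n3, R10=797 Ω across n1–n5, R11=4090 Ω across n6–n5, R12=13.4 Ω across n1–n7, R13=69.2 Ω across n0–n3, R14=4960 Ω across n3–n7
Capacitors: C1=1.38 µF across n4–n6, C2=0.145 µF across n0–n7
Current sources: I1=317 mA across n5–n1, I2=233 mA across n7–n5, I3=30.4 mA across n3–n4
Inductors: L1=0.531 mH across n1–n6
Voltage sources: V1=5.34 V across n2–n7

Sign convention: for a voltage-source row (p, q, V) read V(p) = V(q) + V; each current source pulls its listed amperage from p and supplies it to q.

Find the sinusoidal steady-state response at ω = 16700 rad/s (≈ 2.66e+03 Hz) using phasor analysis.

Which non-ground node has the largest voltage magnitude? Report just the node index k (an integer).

7

MNA unknowns: 7 node voltages V₁..V_7 plus 1 source current (V1)
R1: Y=0.0001161+0.000j on G[6,5]
R2: Y=0.05495+0.000j on G[0,3]
R3: Y=0.1506+0.000j on G[0,7]
R4: Y=0.6369+0.000j on G[5,0]
R5: Y=0.2336+0.000j on G[7,1]
R6: Y=0.1866+0.000j on G[1,4]
R7: Y=0.06024+0.000j on G[2,1]
R8: Y=0.8403+0.000j on G[2,0]
R9: Y=0.03021+0.000j on G[7,3]
C1: Y=0.000+0.02305j on G[4,6]
R10: Y=0.001255+0.000j on G[1,5]
I1: z[5]−=0.317, z[1]+=0.317
R11: Y=0.0002445+0.000j on G[6,5]
L1: Y=0.000-0.1128j on G[1,6]
R12: Y=0.07463+0.000j on G[1,7]
I2: z[7]−=0.233, z[5]+=0.233
R13: Y=0.01445+0.000j on G[0,3]
I3: z[3]−=0.0304, z[4]+=0.0304
R14: Y=0.0002016+0.000j on G[3,7]
C2: Y=0.000+0.002421j on G[0,7]
V1: row V2−V7=5.34, i_V1 at 2,7
solve → V1=-2.500+0.01027j, V2=1.014+0.01033j, V3=-1.623+0.003147j, V4=-2.342-0.01424j, V5=-0.1379+3.498e-05j, V6=-2.541+0.02622j, V7=-4.326+0.01033j
aux → i_V1=-1.064-0.008683j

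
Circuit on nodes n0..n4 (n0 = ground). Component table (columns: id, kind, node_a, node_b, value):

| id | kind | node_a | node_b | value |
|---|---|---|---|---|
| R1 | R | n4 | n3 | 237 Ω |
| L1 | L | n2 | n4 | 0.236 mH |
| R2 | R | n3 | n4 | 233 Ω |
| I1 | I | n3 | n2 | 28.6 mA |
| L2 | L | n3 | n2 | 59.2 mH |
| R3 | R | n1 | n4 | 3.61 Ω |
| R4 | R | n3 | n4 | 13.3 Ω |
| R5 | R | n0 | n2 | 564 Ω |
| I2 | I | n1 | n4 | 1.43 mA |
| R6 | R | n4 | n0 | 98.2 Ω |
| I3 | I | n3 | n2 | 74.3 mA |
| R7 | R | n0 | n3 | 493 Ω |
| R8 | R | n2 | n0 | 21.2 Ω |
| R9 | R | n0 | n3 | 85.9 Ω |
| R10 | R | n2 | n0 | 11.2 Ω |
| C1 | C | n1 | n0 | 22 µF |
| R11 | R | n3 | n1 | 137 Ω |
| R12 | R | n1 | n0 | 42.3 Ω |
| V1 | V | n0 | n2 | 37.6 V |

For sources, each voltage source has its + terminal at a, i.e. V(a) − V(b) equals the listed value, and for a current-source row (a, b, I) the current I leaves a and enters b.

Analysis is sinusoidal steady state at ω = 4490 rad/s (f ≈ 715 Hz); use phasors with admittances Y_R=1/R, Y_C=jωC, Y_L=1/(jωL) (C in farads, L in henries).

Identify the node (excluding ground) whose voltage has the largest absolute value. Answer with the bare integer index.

4

Element admittances at ω=4490 rad/s:
  Y(R1) = 0.004219+0.000j S between n4,n3
  Y(L1) = 0.000-0.9437j S between n2,n4
  Y(R2) = 0.004292+0.000j S between n3,n4
  I1: injects 0.0286 A into n2 (from n3)
  Y(L2) = 0.000-0.003762j S between n3,n2
  Y(R3) = 0.2770+0.000j S between n1,n4
  Y(R4) = 0.07519+0.000j S between n3,n4
  Y(R5) = 0.001773+0.000j S between n0,n2
  I2: injects 0.00143 A into n4 (from n1)
  Y(R6) = 0.01018+0.000j S between n4,n0
  I3: injects 0.0743 A into n2 (from n3)
  Y(R7) = 0.002028+0.000j S between n0,n3
  Y(R8) = 0.04717+0.000j S between n2,n0
  Y(R9) = 0.01164+0.000j S between n0,n3
  Y(R10) = 0.08929+0.000j S between n2,n0
  Y(C1) = 0.000+0.09878j S between n1,n0
  Y(R11) = 0.007299+0.000j S between n3,n1
  Y(R12) = 0.02364+0.000j S between n1,n0
  V1: constraint V(n0)−V(n2) = 37.6
Assemble and solve the 5×5 MNA system:
  V(n1)=-33.10+13.47j  V(n2)=-37.60+0.000j  V(n3)=-35.92+3.458j  V(n4)=-40.65+3.075j
  i(V1)=-8.215-2.873j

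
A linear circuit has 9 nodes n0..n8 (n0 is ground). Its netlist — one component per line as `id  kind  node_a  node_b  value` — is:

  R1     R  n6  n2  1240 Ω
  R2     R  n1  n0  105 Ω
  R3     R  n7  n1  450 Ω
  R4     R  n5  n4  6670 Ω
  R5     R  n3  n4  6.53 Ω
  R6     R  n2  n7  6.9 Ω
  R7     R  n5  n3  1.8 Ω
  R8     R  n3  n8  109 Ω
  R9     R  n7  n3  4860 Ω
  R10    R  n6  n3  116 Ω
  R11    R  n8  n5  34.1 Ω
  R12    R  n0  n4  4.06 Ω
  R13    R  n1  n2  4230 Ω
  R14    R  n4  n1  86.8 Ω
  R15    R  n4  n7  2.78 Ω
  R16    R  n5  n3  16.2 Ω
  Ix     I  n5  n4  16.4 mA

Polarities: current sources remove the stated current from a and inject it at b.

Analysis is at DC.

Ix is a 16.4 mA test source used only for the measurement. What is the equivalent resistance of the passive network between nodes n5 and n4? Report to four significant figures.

R_eq = 8.082 Ω

Apply KCL at each of the 8 non-ground nodes and solve the resulting linear system.
Node n1: branches {R2, R3, R13, R14} → V_1 = -3.338e-05
Node n2: branches {R1, R6, R13} → V_2 = -0.0008092
Node n3: branches {R5, R7, R8, R9, R10, R16} → V_3 = -0.1063
Node n4: branches {R4, R5, R12, R14, R15, Ix} → V_4 = 1.291e-06
Node n5: branches {R4, R7, R11, R16, Ix} → V_5 = -0.1325
Node n6: branches {R1, R10} → V_6 = -0.09729
Node n7: branches {R3, R6, R9, R15} → V_7 = -0.0002737
Node n8: branches {R8, R11} → V_8 = -0.1263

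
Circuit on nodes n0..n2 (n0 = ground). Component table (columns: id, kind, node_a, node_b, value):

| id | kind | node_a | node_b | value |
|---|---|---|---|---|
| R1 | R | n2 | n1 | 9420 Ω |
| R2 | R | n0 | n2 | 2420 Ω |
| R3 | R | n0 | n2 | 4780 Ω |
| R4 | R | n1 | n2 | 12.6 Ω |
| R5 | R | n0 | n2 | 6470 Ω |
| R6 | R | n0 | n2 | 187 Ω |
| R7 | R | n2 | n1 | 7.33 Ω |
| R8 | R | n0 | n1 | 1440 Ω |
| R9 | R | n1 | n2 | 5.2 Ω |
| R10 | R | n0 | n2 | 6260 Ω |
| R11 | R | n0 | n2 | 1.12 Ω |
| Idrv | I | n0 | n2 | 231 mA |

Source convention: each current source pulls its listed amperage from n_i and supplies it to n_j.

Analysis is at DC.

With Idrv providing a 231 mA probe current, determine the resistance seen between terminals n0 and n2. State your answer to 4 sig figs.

MNA unknowns: 2 node voltages V₁..V_2
R1: Y=0.0001062 on G[2,1]
R2: Y=0.0004132 on G[0,2]
R3: Y=0.0002092 on G[0,2]
R4: Y=0.07937 on G[1,2]
R5: Y=0.0001546 on G[0,2]
R6: Y=0.005348 on G[0,2]
R7: Y=0.1364 on G[2,1]
R8: Y=0.0006944 on G[0,1]
R9: Y=0.1923 on G[1,2]
R10: Y=0.0001597 on G[0,2]
R11: Y=0.8929 on G[0,2]
Idrv: z[0]−=0.231, z[2]+=0.231
solve → V1=0.2563, V2=0.2567

R_eq = 1.111 Ω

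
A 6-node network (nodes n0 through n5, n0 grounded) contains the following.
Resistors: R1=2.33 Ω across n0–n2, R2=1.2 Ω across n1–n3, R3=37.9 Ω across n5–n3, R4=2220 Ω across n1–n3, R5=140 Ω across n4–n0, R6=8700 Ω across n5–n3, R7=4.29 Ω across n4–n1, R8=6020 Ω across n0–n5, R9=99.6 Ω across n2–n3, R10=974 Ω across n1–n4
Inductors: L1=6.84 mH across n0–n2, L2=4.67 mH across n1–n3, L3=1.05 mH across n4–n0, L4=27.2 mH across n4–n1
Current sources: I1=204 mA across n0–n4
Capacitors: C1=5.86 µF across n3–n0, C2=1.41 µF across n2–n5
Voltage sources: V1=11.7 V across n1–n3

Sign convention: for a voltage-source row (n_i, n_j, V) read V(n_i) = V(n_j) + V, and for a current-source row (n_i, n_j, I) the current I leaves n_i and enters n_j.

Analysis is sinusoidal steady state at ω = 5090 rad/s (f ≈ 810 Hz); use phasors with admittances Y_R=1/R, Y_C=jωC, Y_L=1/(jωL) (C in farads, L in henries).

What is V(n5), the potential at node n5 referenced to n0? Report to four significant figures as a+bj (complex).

Apply KCL at each of the 5 non-ground nodes and solve the resulting linear system.
Node n1: branches {L2, L4, R2, R4, R7, R10, V1} → V_1 = -0.7275+4.552j
Node n2: branches {R1, L1, C2, R9} → V_2 = -0.3977-0.08518j
Node n3: branches {L2, R2, C1, R3, R4, R6, R9, V1} → V_3 = -12.43+4.552j
Node n4: branches {L3, L4, I1, R5, R7, R10} → V_4 = -2.001+2.827j
Node n5: branches {R3, R6, C2, R8} → V_5 = -10.39+7.212j
Source currents: i(V1)=-10.07+0.09760j

-10.39+7.212j V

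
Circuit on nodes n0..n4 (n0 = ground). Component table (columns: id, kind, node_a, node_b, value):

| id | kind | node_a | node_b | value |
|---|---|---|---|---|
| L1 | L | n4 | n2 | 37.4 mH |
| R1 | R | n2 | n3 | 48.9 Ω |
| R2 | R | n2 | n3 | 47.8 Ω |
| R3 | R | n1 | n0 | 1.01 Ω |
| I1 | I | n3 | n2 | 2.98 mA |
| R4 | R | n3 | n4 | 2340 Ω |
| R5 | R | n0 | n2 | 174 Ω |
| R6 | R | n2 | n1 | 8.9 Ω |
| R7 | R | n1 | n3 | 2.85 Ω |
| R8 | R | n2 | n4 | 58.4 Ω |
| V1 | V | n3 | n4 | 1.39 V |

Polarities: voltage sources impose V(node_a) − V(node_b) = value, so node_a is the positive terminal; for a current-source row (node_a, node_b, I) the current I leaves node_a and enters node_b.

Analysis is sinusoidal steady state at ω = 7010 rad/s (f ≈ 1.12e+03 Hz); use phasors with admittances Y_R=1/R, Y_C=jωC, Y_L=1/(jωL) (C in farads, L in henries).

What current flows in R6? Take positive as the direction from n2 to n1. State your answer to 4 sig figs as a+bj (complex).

Apply KCL at each of the 4 non-ground nodes and solve the resulting linear system.
Node n1: branches {R3, R6, R7} → V_1 = 0.0006159-0.0001399j
Node n2: branches {L1, R1, R2, I1, R5, R6, R8} → V_2 = -0.1061+0.02410j
Node n3: branches {R1, R2, I1, R4, R7, V1} → V_3 = 0.03653-0.008298j
Node n4: branches {L1, R4, R8, V1} → V_4 = -1.353-0.008298j
Source currents: i(V1)=-0.02208+0.004203j

-0.01199+0.002724j A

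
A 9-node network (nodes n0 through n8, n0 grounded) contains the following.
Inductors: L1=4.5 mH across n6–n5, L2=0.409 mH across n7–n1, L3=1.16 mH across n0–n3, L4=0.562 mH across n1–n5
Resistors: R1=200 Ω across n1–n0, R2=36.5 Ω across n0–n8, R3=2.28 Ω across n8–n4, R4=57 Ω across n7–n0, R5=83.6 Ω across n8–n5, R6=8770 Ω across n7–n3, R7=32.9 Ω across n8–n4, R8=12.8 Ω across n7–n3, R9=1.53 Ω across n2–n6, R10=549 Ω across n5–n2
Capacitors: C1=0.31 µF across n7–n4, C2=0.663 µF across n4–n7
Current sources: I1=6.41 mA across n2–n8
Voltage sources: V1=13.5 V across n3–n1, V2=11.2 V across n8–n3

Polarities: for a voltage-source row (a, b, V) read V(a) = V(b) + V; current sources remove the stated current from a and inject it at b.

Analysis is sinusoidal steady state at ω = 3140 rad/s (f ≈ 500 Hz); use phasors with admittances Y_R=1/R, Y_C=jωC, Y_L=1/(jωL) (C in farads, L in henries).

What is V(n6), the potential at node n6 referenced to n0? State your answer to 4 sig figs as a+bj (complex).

Element admittances at ω=3140 rad/s:
  Y(L1) = 0.000-0.07077j S between n6,n5
  Y(R1) = 0.005000+0.000j S between n1,n0
  Y(R2) = 0.02740+0.000j S between n0,n8
  Y(L2) = 0.000-0.7787j S between n7,n1
  Y(R3) = 0.4386+0.000j S between n8,n4
  Y(L3) = 0.000-0.2745j S between n0,n3
  Y(R4) = 0.01754+0.000j S between n7,n0
  Y(C1) = 0.000+0.0009734j S between n7,n4
  Y(R5) = 0.01196+0.000j S between n8,n5
  Y(L4) = 0.000-0.5667j S between n1,n5
  Y(R6) = 0.0001140+0.000j S between n7,n3
  Y(R7) = 0.03040+0.000j S between n8,n4
  I1: injects 0.00641 A into n8 (from n2)
  Y(R8) = 0.07812+0.000j S between n7,n3
  Y(R9) = 0.6536+0.000j S between n2,n6
  Y(C2) = 0.000+0.002082j S between n4,n7
  Y(R10) = 0.001821+0.000j S between n5,n2
  V1: constraint V(n3)−V(n1) = 13.5
  V2: constraint V(n8)−V(n3) = 11.2
Assemble and solve the 10×10 MNA system:
  V(n1)=-13.40-0.03399j  V(n2)=-13.40+0.3858j  V(n3)=0.09941-0.03399j  V(n4)=11.29-0.1941j  V(n5)=-13.39+0.4759j  V(n6)=-13.39+0.3856j  V(n7)=-13.29+1.618j  V(n8)=11.30-0.03399j
  i(V1)=-1.643+0.08851j  i(V2)=-0.6040-0.06807j

-13.39+0.3856j V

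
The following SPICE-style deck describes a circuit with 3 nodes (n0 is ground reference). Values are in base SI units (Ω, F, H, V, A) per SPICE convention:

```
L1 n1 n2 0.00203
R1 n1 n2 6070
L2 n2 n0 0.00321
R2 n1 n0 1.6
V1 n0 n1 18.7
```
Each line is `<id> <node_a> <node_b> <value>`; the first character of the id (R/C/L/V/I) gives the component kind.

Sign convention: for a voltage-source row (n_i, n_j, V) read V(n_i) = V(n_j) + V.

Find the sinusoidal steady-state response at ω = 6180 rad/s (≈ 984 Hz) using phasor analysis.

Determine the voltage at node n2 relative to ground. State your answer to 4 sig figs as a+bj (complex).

Element admittances at ω=6180 rad/s:
  Y(L1) = 0.000-0.07971j S between n1,n2
  Y(R1) = 0.0001647+0.000j S between n1,n2
  Y(L2) = 0.000-0.05041j S between n2,n0
  Y(R2) = 0.6250+0.000j S between n1,n0
  V1: constraint V(n0)−V(n1) = 18.7
Assemble and solve the 3×3 MNA system:
  V(n1)=-18.70+0.000j  V(n2)=-11.46-0.009172j
  i(V1)=-11.69+0.5775j

-11.46-0.009172j V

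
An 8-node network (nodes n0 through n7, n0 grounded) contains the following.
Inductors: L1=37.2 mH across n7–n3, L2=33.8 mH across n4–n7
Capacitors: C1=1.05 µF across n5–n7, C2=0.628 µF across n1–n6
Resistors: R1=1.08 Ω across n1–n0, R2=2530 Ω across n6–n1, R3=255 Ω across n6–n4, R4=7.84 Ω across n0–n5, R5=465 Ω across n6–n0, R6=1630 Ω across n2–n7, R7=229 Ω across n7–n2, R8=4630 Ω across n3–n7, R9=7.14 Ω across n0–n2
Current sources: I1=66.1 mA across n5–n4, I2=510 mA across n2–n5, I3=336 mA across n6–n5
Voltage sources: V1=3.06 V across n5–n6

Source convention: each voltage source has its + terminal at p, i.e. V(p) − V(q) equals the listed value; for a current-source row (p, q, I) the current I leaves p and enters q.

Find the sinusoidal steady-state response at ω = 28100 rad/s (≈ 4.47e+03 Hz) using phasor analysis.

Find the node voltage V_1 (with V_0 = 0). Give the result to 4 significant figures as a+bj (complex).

0.002814+0.01234j V

MNA unknowns: 7 node voltages V₁..V_7 plus 1 source current (V1)
L1: Y=0.000-0.0009566j on G[7,3]
C1: Y=0.000+0.02950j on G[5,7]
L2: Y=0.000-0.001053j on G[4,7]
R1: Y=0.9259+0.000j on G[1,0]
R2: Y=0.0003953+0.000j on G[6,1]
C2: Y=0.000+0.01765j on G[1,6]
R3: Y=0.003922+0.000j on G[6,4]
R4: Y=0.1276+0.000j on G[0,5]
I1: z[5]−=0.0661, z[4]+=0.0661
I2: z[2]−=0.51, z[5]+=0.51
R5: Y=0.002151+0.000j on G[6,0]
R6: Y=0.0006135+0.000j on G[2,7]
R7: Y=0.004367+0.000j on G[7,2]
I3: z[6]−=0.336, z[5]+=0.336
R8: Y=0.0002160+0.000j on G[3,7]
R9: Y=0.1401+0.000j on G[0,2]
V1: row V5−V6=3.06, i_V1 at 5,6
solve → V1=0.002814+0.01234j, V2=-3.411+0.03020j, V3=3.081+0.8794j, V4=16.79+3.560j, V5=3.713-0.1207j, V6=0.6535-0.1207j, V7=3.081+0.8794j
aux → i_V1=0.2767-0.003263j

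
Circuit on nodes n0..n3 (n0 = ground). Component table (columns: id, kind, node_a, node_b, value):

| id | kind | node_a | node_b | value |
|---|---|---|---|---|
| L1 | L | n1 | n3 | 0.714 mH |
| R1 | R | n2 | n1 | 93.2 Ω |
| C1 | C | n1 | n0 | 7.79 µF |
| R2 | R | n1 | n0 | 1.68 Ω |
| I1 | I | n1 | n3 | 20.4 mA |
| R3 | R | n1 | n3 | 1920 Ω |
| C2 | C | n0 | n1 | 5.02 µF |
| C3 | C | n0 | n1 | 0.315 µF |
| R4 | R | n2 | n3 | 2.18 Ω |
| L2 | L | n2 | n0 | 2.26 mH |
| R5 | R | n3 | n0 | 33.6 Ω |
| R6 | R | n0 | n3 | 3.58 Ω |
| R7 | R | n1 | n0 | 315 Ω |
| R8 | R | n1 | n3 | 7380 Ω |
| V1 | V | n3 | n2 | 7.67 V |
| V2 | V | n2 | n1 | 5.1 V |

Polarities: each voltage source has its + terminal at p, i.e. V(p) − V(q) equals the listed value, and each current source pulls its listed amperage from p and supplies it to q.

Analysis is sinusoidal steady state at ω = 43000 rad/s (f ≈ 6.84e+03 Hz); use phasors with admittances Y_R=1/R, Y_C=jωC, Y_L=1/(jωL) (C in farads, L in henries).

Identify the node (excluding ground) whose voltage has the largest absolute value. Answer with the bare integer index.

MNA unknowns: 3 node voltages V₁..V_3 plus 2 source currents (V1, V2)
L1: Y=0.000-0.03257j on G[1,3]
R1: Y=0.01073+0.000j on G[2,1]
C1: Y=0.000+0.3350j on G[1,0]
R2: Y=0.5952+0.000j on G[1,0]
I1: z[1]−=0.0204, z[3]+=0.0204
R3: Y=0.0005208+0.000j on G[1,3]
C2: Y=0.000+0.2159j on G[0,1]
C3: Y=0.000+0.01354j on G[0,1]
R4: Y=0.4587+0.000j on G[2,3]
L2: Y=0.000-0.01029j on G[2,0]
R5: Y=0.02976+0.000j on G[3,0]
R6: Y=0.2793+0.000j on G[0,3]
R7: Y=0.003175+0.000j on G[1,0]
R8: Y=0.0001355+0.000j on G[1,3]
V1: row V3−V2=7.67, i_V1 at 3,2
V2: row V2−V1=5.1, i_V2 at 2,1
solve → V1=-3.143+1.977j, V2=1.957+1.977j, V3=9.627+1.977j
aux → i_V1=-6.482-0.1950j, i_V2=-3.039-0.1749j

3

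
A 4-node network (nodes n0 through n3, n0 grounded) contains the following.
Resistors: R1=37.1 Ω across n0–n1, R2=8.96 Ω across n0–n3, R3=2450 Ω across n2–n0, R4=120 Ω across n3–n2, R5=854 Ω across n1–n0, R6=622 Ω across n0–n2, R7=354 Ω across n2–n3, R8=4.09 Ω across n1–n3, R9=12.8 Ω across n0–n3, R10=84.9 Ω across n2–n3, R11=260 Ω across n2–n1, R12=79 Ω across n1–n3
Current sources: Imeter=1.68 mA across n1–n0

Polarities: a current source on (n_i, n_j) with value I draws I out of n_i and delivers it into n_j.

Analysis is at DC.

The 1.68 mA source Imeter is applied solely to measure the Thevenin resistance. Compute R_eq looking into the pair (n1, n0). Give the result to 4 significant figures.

MNA unknowns: 3 node voltages V₁..V_3
R1: Y=0.02695 on G[0,1]
R2: Y=0.1116 on G[0,3]
R3: Y=0.0004082 on G[2,0]
R4: Y=0.008333 on G[3,2]
R5: Y=0.001171 on G[1,0]
R6: Y=0.001608 on G[0,2]
R7: Y=0.002825 on G[2,3]
R8: Y=0.2445 on G[1,3]
R9: Y=0.07812 on G[0,3]
R10: Y=0.01178 on G[2,3]
R11: Y=0.003846 on G[2,1]
R12: Y=0.01266 on G[1,3]
Imeter: z[1]−=0.00168, z[0]+=0.00168
solve → V1=-0.01212, V2=-0.007179, V3=-0.006982

R_eq = 7.212 Ω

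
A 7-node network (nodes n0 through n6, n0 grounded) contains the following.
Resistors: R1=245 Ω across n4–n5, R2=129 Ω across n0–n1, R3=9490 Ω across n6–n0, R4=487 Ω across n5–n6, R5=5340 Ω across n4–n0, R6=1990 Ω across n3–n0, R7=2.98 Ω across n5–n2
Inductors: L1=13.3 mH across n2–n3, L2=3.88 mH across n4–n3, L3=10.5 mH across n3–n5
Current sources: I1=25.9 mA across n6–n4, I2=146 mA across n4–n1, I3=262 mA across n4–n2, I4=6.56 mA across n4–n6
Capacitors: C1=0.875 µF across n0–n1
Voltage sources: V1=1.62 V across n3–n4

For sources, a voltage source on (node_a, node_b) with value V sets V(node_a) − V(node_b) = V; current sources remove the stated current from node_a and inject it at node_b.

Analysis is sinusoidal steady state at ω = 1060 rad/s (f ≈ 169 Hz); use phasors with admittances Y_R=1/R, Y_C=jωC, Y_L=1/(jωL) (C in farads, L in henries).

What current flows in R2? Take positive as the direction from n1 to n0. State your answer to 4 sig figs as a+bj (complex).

0.1439-0.01722j A

MNA unknowns: 6 node voltages V₁..V_6 plus 1 source current (V1)
R1: Y=0.004082+0.000j on G[4,5]
R2: Y=0.007752+0.000j on G[0,1]
R3: Y=0.0001054+0.000j on G[6,0]
L1: Y=0.000-0.07093j on G[2,3]
R4: Y=0.002053+0.000j on G[5,6]
I1: z[6]−=0.0259, z[4]+=0.0259
C1: Y=0.000+0.0009275j on G[0,1]
R5: Y=0.0001873+0.000j on G[4,0]
I2: z[4]−=0.146, z[1]+=0.146
I3: z[4]−=0.262, z[2]+=0.262
R6: Y=0.0005025+0.000j on G[3,0]
L2: Y=0.000-0.2431j on G[4,3]
R7: Y=0.3356+0.000j on G[5,2]
I4: z[4]−=0.00656, z[6]+=0.00656
L3: Y=0.000-0.08985j on G[3,5]
V1: row V3−V4=1.62, i_V1 at 3,4
solve → V1=18.57-2.222j, V2=-182.9+1.427j, V3=-183.2-0.1986j, V4=-184.8-0.1986j, V5=-183.4+1.367j, V6=-183.4+1.300j
aux → i_V1=0.3481+0.3875j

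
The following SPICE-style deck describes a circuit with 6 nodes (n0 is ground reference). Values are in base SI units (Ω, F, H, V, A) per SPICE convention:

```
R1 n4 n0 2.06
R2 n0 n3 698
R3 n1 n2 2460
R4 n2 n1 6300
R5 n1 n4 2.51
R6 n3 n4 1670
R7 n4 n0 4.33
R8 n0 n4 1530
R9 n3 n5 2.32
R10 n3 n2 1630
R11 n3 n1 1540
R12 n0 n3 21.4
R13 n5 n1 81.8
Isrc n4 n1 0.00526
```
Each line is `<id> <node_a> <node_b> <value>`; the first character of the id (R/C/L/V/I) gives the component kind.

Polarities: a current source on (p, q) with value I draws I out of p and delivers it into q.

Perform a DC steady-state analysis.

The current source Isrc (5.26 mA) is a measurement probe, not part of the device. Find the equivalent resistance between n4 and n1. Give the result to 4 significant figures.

Element admittances at DC:
  Y(R1) = 0.4854 S between n4,n0
  Y(R2) = 0.001433 S between n0,n3
  Y(R3) = 0.0004065 S between n1,n2
  Y(R4) = 0.0001587 S between n2,n1
  Y(R5) = 0.3984 S between n1,n4
  Y(R6) = 0.0005988 S between n3,n4
  Y(R7) = 0.2309 S between n4,n0
  Y(R8) = 0.0006536 S between n0,n4
  Y(R9) = 0.4310 S between n3,n5
  Y(R10) = 0.0006135 S between n3,n2
  Y(R11) = 0.0006494 S between n3,n1
  Y(R12) = 0.04673 S between n0,n3
  Y(R13) = 0.01222 S between n5,n1
  Isrc: injects 0.00526 A into n1 (from n4)
Assemble and solve the 5×5 MNA system:
  V(n1)=0.01270  V(n2)=0.007467  V(n3)=0.002644  V(n4)=-0.0001776  V(n5)=0.002922

R_eq = 2.448 Ω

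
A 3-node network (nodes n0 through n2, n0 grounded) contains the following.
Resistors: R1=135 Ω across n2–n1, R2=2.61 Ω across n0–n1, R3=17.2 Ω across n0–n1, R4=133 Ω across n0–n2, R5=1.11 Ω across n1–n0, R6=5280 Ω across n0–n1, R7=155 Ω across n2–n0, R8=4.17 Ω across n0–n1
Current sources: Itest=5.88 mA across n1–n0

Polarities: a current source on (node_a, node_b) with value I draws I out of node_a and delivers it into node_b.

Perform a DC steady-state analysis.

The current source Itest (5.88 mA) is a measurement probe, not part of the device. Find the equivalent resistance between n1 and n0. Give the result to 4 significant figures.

R_eq = 0.6301 Ω

Element admittances at DC:
  Y(R1) = 0.007407 S between n2,n1
  Y(R2) = 0.3831 S between n0,n1
  Y(R3) = 0.05814 S between n0,n1
  Y(R4) = 0.007519 S between n0,n2
  Y(R5) = 0.9009 S between n1,n0
  Y(R6) = 0.0001894 S between n0,n1
  Y(R7) = 0.006452 S between n2,n0
  Y(R8) = 0.2398 S between n0,n1
  Itest: injects 0.00588 A into n0 (from n1)
Assemble and solve the 2×2 MNA system:
  V(n1)=-0.003705  V(n2)=-0.001284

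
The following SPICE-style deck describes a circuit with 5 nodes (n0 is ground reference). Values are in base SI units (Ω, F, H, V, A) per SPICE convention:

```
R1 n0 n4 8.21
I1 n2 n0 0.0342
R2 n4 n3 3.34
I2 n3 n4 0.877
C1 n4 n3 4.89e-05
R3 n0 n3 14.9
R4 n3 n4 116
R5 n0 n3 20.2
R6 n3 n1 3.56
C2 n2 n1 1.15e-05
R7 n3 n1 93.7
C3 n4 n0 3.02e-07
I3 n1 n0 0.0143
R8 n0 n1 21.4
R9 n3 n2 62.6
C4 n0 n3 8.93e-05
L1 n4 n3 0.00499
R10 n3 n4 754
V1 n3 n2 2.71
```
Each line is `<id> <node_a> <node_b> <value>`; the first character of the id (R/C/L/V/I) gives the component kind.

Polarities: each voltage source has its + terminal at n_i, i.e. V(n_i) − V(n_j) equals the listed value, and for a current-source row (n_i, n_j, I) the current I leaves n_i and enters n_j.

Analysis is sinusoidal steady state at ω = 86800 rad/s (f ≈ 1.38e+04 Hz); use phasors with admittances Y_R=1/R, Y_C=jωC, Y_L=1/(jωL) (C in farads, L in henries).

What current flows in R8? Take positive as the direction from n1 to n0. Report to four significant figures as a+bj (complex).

-0.1134-0.03821j A

Apply KCL at each of the 4 non-ground nodes and solve the resulting linear system.
Node n1: branches {R6, C2, R7, I3, R8} → V_1 = -2.427-0.8176j
Node n2: branches {I1, C2, R9, V1} → V_2 = -2.702-0.007084j
Node n3: branches {R2, I2, C1, R3, R4, R5, R6, R7, R9, C4, L1, R10, V1} → V_3 = 0.008241-0.007084j
Node n4: branches {R1, R2, I2, C1, R4, C3, L1, R10} → V_4 = 0.02891-0.2102j
Source currents: i(V1)=-0.8182-0.2745j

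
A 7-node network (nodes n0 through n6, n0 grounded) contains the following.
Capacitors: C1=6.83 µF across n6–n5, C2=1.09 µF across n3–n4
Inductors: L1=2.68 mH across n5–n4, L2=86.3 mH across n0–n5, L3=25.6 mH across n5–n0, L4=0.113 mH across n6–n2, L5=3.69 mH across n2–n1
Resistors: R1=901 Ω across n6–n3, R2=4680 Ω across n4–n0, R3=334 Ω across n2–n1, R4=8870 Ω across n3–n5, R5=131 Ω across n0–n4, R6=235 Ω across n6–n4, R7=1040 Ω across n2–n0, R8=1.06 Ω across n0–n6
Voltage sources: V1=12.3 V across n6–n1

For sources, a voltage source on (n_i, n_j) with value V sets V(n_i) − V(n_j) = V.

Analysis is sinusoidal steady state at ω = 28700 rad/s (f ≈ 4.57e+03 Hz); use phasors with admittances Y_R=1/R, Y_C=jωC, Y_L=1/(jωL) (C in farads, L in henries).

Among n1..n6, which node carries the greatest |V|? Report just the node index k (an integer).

MNA unknowns: 6 node voltages V₁..V_6 plus 1 source current (V1)
C1: Y=0.000+0.1960j on G[6,5]
L1: Y=0.000-0.01300j on G[5,4]
R1: Y=0.001110+0.000j on G[6,3]
R2: Y=0.0002137+0.000j on G[4,0]
L2: Y=0.000-0.0004037j on G[0,5]
R3: Y=0.002994+0.000j on G[2,1]
C2: Y=0.000+0.03128j on G[3,4]
R4: Y=0.0001127+0.000j on G[3,5]
R5: Y=0.007634+0.000j on G[0,4]
L3: Y=0.000-0.001361j on G[5,0]
R6: Y=0.004255+0.000j on G[6,4]
L4: Y=0.000-0.3083j on G[6,2]
R7: Y=0.0009615+0.000j on G[2,0]
L5: Y=0.000-0.009443j on G[2,1]
R8: Y=0.9434+0.000j on G[0,6]
V1: row V6−V1=12.3, i_V1 at 6,1
solve → V1=-12.30+0.0001143j, V2=-0.3665-0.1112j, V3=0.0003077-3.058e-05j, V4=0.0003020-2.808e-05j, V5=0.0003792+0.0001257j, V6=0.0003708+0.0001143j
aux → i_V1=-0.03468+0.1130j

1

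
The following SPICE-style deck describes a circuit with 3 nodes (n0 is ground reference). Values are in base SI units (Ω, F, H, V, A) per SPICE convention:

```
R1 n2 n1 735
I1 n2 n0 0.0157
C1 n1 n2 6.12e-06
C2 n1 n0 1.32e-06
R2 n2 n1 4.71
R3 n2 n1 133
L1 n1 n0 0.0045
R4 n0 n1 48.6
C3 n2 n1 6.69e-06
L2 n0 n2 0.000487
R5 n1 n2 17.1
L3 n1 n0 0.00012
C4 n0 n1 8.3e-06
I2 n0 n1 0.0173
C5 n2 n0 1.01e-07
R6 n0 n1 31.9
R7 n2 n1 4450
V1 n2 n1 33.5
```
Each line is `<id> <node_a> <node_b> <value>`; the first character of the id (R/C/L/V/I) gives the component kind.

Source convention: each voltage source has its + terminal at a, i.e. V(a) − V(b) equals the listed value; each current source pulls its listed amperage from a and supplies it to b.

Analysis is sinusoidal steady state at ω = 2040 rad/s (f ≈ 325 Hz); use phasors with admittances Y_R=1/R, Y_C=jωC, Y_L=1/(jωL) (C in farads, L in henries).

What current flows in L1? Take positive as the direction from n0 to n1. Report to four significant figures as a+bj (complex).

Apply KCL at each of the 2 non-ground nodes and solve the resulting linear system.
Node n1: branches {R1, C1, C2, R2, R3, L1, R4, C3, R5, L3, C4, I2, R6, R7, V1} → V_1 = -6.507+0.06553j
Node n2: branches {R1, I1, C1, R2, R3, C3, L2, R5, C5, R7, V1} → V_2 = 26.99+0.06553j
Source currents: i(V1)=-9.458+26.29j

-0.007138-0.7088j A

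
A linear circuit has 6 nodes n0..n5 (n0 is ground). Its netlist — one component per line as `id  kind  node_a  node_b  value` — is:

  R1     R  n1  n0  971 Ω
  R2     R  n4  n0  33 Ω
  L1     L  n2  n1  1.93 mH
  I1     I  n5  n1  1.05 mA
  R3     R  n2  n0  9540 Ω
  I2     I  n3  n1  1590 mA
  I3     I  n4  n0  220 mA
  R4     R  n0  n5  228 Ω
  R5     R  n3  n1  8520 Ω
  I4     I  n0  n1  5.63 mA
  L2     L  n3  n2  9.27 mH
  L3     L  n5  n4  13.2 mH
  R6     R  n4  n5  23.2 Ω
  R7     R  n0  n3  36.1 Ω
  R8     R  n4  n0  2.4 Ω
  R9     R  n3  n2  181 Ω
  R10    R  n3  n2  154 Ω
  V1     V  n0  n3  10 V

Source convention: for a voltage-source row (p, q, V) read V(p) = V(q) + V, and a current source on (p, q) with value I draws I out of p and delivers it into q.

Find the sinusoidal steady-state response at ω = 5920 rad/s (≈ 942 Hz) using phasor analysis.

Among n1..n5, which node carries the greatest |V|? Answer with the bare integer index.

MNA unknowns: 5 node voltages V₁..V_5 plus 1 source current (V1)
R1: Y=0.001030+0.000j on G[1,0]
R2: Y=0.03030+0.000j on G[4,0]
L1: Y=0.000-0.08752j on G[2,1]
I1: z[5]−=0.00105, z[1]+=0.00105
R3: Y=0.0001048+0.000j on G[2,0]
I2: z[3]−=1.59, z[1]+=1.59
I3: z[4]−=0.22, z[0]+=0.22
R4: Y=0.004386+0.000j on G[0,5]
R5: Y=0.0001174+0.000j on G[3,1]
I4: z[0]−=0.00563, z[1]+=0.00563
L2: Y=0.000-0.01822j on G[3,2]
L3: Y=0.000-0.01280j on G[5,4]
R6: Y=0.04310+0.000j on G[4,5]
R7: Y=0.02770+0.000j on G[0,3]
R8: Y=0.4167+0.000j on G[4,0]
R9: Y=0.005525+0.000j on G[3,2]
R10: Y=0.006494+0.000j on G[3,2]
V1: row V0−V3=10, i_V1 at 0,3
solve → V1=33.68+74.88j, V2=32.70+57.09j, V3=-10.00+0.000j, V4=-0.4900-5.654e-05j, V5=-0.4684+0.005762j
aux → i_V1=-0.2456+0.08310j

1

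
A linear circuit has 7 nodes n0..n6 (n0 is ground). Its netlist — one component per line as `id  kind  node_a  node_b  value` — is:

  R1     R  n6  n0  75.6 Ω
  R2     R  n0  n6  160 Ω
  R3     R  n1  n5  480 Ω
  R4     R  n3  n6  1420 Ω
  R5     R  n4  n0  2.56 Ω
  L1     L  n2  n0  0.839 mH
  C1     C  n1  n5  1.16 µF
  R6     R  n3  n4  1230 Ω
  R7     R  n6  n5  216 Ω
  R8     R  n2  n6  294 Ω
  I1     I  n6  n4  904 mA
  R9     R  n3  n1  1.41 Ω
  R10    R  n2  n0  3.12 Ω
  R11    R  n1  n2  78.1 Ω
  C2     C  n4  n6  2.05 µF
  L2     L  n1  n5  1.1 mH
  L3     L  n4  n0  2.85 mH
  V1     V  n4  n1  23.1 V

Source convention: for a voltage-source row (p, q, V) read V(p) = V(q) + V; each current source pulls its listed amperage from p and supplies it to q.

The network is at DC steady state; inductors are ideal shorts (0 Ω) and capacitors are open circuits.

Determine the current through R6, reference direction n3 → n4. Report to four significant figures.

-0.01877 A

Apply KCL at each of the 6 non-ground nodes and solve the resulting linear system.
Node n1: branches {R3, C1, R9, R11, L2, V1} → V_1 = -23.10
Node n2: branches {L1, R8, R10, R11} → V_2 = 0.000
Node n3: branches {R4, R6, R9} → V_3 = -23.09
Node n4: branches {R5, R6, I1, C2, L3, V1} → V_4 = 0.000
Node n5: branches {R3, C1, R7, L2} → V_5 = -23.10
Node n6: branches {R1, R2, R4, R7, R8, I1, C2} → V_6 = -36.41
Source currents: i(L1)=-0.4196, i(L2)=0.06162, i(L3)=1.129, i(V1)=-0.2435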